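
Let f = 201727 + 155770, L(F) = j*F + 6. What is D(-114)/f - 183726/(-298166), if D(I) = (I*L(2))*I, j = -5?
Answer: 25090816239/53296725251 ≈ 0.47078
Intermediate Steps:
L(F) = 6 - 5*F (L(F) = -5*F + 6 = 6 - 5*F)
f = 357497
D(I) = -4*I² (D(I) = (I*(6 - 5*2))*I = (I*(6 - 10))*I = (I*(-4))*I = (-4*I)*I = -4*I²)
D(-114)/f - 183726/(-298166) = -4*(-114)²/357497 - 183726/(-298166) = -4*12996*(1/357497) - 183726*(-1/298166) = -51984*1/357497 + 91863/149083 = -51984/357497 + 91863/149083 = 25090816239/53296725251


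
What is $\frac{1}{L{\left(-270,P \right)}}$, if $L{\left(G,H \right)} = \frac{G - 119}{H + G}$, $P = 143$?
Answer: $\frac{127}{389} \approx 0.32648$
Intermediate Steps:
$L{\left(G,H \right)} = \frac{-119 + G}{G + H}$
$\frac{1}{L{\left(-270,P \right)}} = \frac{1}{\frac{1}{-270 + 143} \left(-119 - 270\right)} = \frac{1}{\frac{1}{-127} \left(-389\right)} = \frac{1}{\left(- \frac{1}{127}\right) \left(-389\right)} = \frac{1}{\frac{389}{127}} = \frac{127}{389}$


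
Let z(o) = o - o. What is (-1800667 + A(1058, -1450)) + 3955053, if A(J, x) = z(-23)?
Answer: 2154386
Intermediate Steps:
z(o) = 0
A(J, x) = 0
(-1800667 + A(1058, -1450)) + 3955053 = (-1800667 + 0) + 3955053 = -1800667 + 3955053 = 2154386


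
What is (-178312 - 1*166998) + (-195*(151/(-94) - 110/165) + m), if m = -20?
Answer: -32419355/94 ≈ -3.4489e+5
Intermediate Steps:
(-178312 - 1*166998) + (-195*(151/(-94) - 110/165) + m) = (-178312 - 1*166998) + (-195*(151/(-94) - 110/165) - 20) = (-178312 - 166998) + (-195*(151*(-1/94) - 110*1/165) - 20) = -345310 + (-195*(-151/94 - ⅔) - 20) = -345310 + (-195*(-641/282) - 20) = -345310 + (41665/94 - 20) = -345310 + 39785/94 = -32419355/94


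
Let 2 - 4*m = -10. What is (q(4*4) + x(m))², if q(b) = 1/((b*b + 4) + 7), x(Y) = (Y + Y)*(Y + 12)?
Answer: 577488961/71289 ≈ 8100.7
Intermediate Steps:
m = 3 (m = ½ - ¼*(-10) = ½ + 5/2 = 3)
x(Y) = 2*Y*(12 + Y) (x(Y) = (2*Y)*(12 + Y) = 2*Y*(12 + Y))
q(b) = 1/(11 + b²) (q(b) = 1/((b² + 4) + 7) = 1/((4 + b²) + 7) = 1/(11 + b²))
(q(4*4) + x(m))² = (1/(11 + (4*4)²) + 2*3*(12 + 3))² = (1/(11 + 16²) + 2*3*15)² = (1/(11 + 256) + 90)² = (1/267 + 90)² = (24031/267)² = 577488961/71289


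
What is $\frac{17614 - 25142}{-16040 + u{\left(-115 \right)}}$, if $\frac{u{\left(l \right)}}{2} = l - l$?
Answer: $\frac{941}{2005} \approx 0.46933$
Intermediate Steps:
$u{\left(l \right)} = 0$ ($u{\left(l \right)} = 2 \left(l - l\right) = 2 \cdot 0 = 0$)
$\frac{17614 - 25142}{-16040 + u{\left(-115 \right)}} = \frac{17614 - 25142}{-16040 + 0} = - \frac{7528}{-16040} = \left(-7528\right) \left(- \frac{1}{16040}\right) = \frac{941}{2005}$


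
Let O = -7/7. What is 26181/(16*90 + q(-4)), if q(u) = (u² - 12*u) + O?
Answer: 2909/167 ≈ 17.419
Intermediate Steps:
O = -1 (O = -7*⅐ = -1)
q(u) = -1 + u² - 12*u (q(u) = (u² - 12*u) - 1 = -1 + u² - 12*u)
26181/(16*90 + q(-4)) = 26181/(16*90 + (-1 + (-4)² - 12*(-4))) = 26181/(1440 + (-1 + 16 + 48)) = 26181/(1440 + 63) = 26181/1503 = 26181*(1/1503) = 2909/167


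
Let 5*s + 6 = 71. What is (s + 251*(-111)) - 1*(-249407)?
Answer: 221559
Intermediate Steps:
s = 13 (s = -6/5 + (⅕)*71 = -6/5 + 71/5 = 13)
(s + 251*(-111)) - 1*(-249407) = (13 + 251*(-111)) - 1*(-249407) = (13 - 27861) + 249407 = -27848 + 249407 = 221559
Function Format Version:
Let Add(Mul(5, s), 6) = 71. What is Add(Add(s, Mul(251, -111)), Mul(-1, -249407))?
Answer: 221559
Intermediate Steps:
s = 13 (s = Add(Rational(-6, 5), Mul(Rational(1, 5), 71)) = Add(Rational(-6, 5), Rational(71, 5)) = 13)
Add(Add(s, Mul(251, -111)), Mul(-1, -249407)) = Add(Add(13, Mul(251, -111)), Mul(-1, -249407)) = Add(Add(13, -27861), 249407) = Add(-27848, 249407) = 221559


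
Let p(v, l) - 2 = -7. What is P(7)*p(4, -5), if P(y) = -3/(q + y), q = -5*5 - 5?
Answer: -15/23 ≈ -0.65217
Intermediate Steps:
q = -30 (q = -25 - 5 = -30)
p(v, l) = -5 (p(v, l) = 2 - 7 = -5)
P(y) = -3/(-30 + y)
P(7)*p(4, -5) = -3/(-30 + 7)*(-5) = -3/(-23)*(-5) = -3*(-1/23)*(-5) = (3/23)*(-5) = -15/23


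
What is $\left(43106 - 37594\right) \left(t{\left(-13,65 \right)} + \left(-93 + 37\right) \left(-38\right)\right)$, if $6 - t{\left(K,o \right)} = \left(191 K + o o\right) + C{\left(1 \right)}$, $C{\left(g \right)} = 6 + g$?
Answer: $2122120$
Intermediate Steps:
$t{\left(K,o \right)} = -1 - o^{2} - 191 K$ ($t{\left(K,o \right)} = 6 - \left(\left(191 K + o o\right) + \left(6 + 1\right)\right) = 6 - \left(\left(191 K + o^{2}\right) + 7\right) = 6 - \left(\left(o^{2} + 191 K\right) + 7\right) = 6 - \left(7 + o^{2} + 191 K\right) = -1 - o^{2} - 191 K$)
$\left(43106 - 37594\right) \left(t{\left(-13,65 \right)} + \left(-93 + 37\right) \left(-38\right)\right) = \left(43106 - 37594\right) \left(\left(-1 - 65^{2} - -2483\right) + \left(-93 + 37\right) \left(-38\right)\right) = 5512 \left(\left(-1 - 4225 + 2483\right) - -2128\right) = 5512 \left(\left(-1 - 4225 + 2483\right) + 2128\right) = 5512 \left(-1743 + 2128\right) = 5512 \cdot 385 = 2122120$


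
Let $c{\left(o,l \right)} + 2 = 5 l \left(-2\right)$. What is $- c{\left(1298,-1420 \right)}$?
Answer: $-14198$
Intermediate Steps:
$c{\left(o,l \right)} = -2 - 10 l$ ($c{\left(o,l \right)} = -2 + 5 l \left(-2\right) = -2 - 10 l$)
$- c{\left(1298,-1420 \right)} = - (-2 - -14200) = - (-2 + 14200) = \left(-1\right) 14198 = -14198$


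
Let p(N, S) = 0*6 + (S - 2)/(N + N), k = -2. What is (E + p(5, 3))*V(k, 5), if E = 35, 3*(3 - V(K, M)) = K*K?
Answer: 117/2 ≈ 58.500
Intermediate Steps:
V(K, M) = 3 - K**2/3 (V(K, M) = 3 - K*K/3 = 3 - K**2/3)
p(N, S) = (-2 + S)/(2*N) (p(N, S) = 0 + (-2 + S)/((2*N)) = 0 + (-2 + S)*(1/(2*N)) = 0 + (-2 + S)/(2*N) = (-2 + S)/(2*N))
(E + p(5, 3))*V(k, 5) = (35 + (1/2)*(-2 + 3)/5)*(3 - 1/3*(-2)**2) = (35 + (1/2)*(1/5)*1)*(3 - 1/3*4) = (35 + 1/10)*(3 - 4/3) = (351/10)*(5/3) = 117/2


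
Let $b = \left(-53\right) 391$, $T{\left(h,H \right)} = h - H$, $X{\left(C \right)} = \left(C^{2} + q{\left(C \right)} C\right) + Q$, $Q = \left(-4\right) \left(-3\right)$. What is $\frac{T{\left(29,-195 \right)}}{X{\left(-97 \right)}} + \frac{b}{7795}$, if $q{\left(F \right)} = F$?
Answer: $- \frac{5549543}{2096855} \approx -2.6466$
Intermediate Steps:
$Q = 12$
$X{\left(C \right)} = 12 + 2 C^{2}$ ($X{\left(C \right)} = \left(C^{2} + C C\right) + 12 = \left(C^{2} + C^{2}\right) + 12 = 2 C^{2} + 12 = 12 + 2 C^{2}$)
$b = -20723$
$\frac{T{\left(29,-195 \right)}}{X{\left(-97 \right)}} + \frac{b}{7795} = \frac{29 - -195}{12 + 2 \left(-97\right)^{2}} - \frac{20723}{7795} = \frac{29 + 195}{12 + 2 \cdot 9409} - \frac{20723}{7795} = \frac{224}{12 + 18818} - \frac{20723}{7795} = \frac{224}{18830} - \frac{20723}{7795} = 224 \cdot \frac{1}{18830} - \frac{20723}{7795} = \frac{16}{1345} - \frac{20723}{7795} = - \frac{5549543}{2096855}$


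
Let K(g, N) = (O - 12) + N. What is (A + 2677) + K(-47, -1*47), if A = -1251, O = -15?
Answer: 1352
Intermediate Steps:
K(g, N) = -27 + N (K(g, N) = (-15 - 12) + N = -27 + N)
(A + 2677) + K(-47, -1*47) = (-1251 + 2677) + (-27 - 1*47) = 1426 + (-27 - 47) = 1426 - 74 = 1352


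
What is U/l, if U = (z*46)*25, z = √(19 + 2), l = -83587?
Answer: -1150*√21/83587 ≈ -0.063048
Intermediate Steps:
z = √21 ≈ 4.5826
U = 1150*√21 (U = (√21*46)*25 = (46*√21)*25 = 1150*√21 ≈ 5270.0)
U/l = (1150*√21)/(-83587) = (1150*√21)*(-1/83587) = -1150*√21/83587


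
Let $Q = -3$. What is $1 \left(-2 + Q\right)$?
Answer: $-5$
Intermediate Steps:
$1 \left(-2 + Q\right) = 1 \left(-2 - 3\right) = 1 \left(-5\right) = -5$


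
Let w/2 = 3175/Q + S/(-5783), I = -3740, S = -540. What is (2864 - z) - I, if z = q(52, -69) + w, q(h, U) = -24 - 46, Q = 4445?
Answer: 270104804/40481 ≈ 6672.4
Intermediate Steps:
w = 65390/40481 (w = 2*(3175/4445 - 540/(-5783)) = 2*(3175*(1/4445) - 540*(-1/5783)) = 2*(5/7 + 540/5783) = 2*(32695/40481) = 65390/40481 ≈ 1.6153)
q(h, U) = -70
z = -2768280/40481 (z = -70 + 65390/40481 = -2768280/40481 ≈ -68.385)
(2864 - z) - I = (2864 - 1*(-2768280/40481)) - 1*(-3740) = (2864 + 2768280/40481) + 3740 = 118705864/40481 + 3740 = 270104804/40481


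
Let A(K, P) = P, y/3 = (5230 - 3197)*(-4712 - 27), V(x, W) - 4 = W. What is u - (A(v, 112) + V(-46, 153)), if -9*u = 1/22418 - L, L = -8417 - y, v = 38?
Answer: 647708097013/201762 ≈ 3.2103e+6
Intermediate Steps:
V(x, W) = 4 + W
y = -28903161 (y = 3*((5230 - 3197)*(-4712 - 27)) = 3*(2033*(-4739)) = 3*(-9634387) = -28903161)
L = 28894744 (L = -8417 - 1*(-28903161) = -8417 + 28903161 = 28894744)
u = 647762370991/201762 (u = -(1/22418 - 1*28894744)/9 = -(1/22418 - 28894744)/9 = -1/9*(-647762370991/22418) = 647762370991/201762 ≈ 3.2105e+6)
u - (A(v, 112) + V(-46, 153)) = 647762370991/201762 - (112 + (4 + 153)) = 647762370991/201762 - (112 + 157) = 647762370991/201762 - 1*269 = 647762370991/201762 - 269 = 647708097013/201762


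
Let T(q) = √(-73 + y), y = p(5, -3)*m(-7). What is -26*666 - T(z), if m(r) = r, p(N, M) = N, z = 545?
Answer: -17316 - 6*I*√3 ≈ -17316.0 - 10.392*I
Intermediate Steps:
y = -35 (y = 5*(-7) = -35)
T(q) = 6*I*√3 (T(q) = √(-73 - 35) = √(-108) = 6*I*√3)
-26*666 - T(z) = -26*666 - 6*I*√3 = -17316 - 6*I*√3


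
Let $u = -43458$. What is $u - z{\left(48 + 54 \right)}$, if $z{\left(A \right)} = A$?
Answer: $-43560$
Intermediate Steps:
$u - z{\left(48 + 54 \right)} = -43458 - \left(48 + 54\right) = -43458 - 102 = -43560$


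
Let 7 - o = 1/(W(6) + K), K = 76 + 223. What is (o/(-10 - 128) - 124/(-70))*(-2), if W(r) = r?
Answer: -506978/147315 ≈ -3.4415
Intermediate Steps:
K = 299
o = 2134/305 (o = 7 - 1/(6 + 299) = 7 - 1/305 = 2134/305 ≈ 6.9967)
(o/(-10 - 128) - 124/(-70))*(-2) = (2134/(305*(-10 - 128)) - 124/(-70))*(-2) = ((2134/305)/(-138) - 124*(-1/70))*(-2) = ((2134/305)*(-1/138) + 62/35)*(-2) = (-1067/21045 + 62/35)*(-2) = (253489/147315)*(-2) = -506978/147315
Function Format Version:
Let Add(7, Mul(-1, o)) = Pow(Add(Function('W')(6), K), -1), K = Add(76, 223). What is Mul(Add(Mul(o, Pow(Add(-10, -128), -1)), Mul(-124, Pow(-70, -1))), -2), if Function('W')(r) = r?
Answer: Rational(-506978, 147315) ≈ -3.4415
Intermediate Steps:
K = 299
o = Rational(2134, 305) (o = Add(7, Mul(-1, Pow(Add(6, 299), -1))) = Add(7, Mul(-1, Pow(305, -1))) = Add(7, Mul(-1, Rational(1, 305))) = Add(7, Rational(-1, 305)) = Rational(2134, 305) ≈ 6.9967)
Mul(Add(Mul(o, Pow(Add(-10, -128), -1)), Mul(-124, Pow(-70, -1))), -2) = Mul(Add(Mul(Rational(2134, 305), Pow(Add(-10, -128), -1)), Mul(-124, Pow(-70, -1))), -2) = Mul(Add(Mul(Rational(2134, 305), Pow(-138, -1)), Mul(-124, Rational(-1, 70))), -2) = Mul(Add(Mul(Rational(2134, 305), Rational(-1, 138)), Rational(62, 35)), -2) = Mul(Add(Rational(-1067, 21045), Rational(62, 35)), -2) = Mul(Rational(253489, 147315), -2) = Rational(-506978, 147315)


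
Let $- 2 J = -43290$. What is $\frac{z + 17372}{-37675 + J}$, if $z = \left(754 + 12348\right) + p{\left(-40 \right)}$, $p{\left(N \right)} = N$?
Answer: $- \frac{15217}{8015} \approx -1.8986$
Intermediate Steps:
$J = 21645$ ($J = \left(- \frac{1}{2}\right) \left(-43290\right) = 21645$)
$z = 13062$ ($z = \left(754 + 12348\right) - 40 = 13102 - 40 = 13062$)
$\frac{z + 17372}{-37675 + J} = \frac{13062 + 17372}{-37675 + 21645} = \frac{30434}{-16030} = 30434 \left(- \frac{1}{16030}\right) = - \frac{15217}{8015}$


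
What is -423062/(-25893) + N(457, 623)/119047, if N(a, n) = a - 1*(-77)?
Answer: 50378088776/3082483971 ≈ 16.343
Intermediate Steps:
N(a, n) = 77 + a (N(a, n) = a + 77 = 77 + a)
-423062/(-25893) + N(457, 623)/119047 = -423062/(-25893) + (77 + 457)/119047 = -423062*(-1/25893) + 534*(1/119047) = 423062/25893 + 534/119047 = 50378088776/3082483971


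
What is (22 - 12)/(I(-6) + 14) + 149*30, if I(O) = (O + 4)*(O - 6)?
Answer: 84935/19 ≈ 4470.3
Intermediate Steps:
I(O) = (-6 + O)*(4 + O) (I(O) = (4 + O)*(-6 + O) = (-6 + O)*(4 + O))
(22 - 12)/(I(-6) + 14) + 149*30 = (22 - 12)/((-24 + (-6)² - 2*(-6)) + 14) + 149*30 = 10/((-24 + 36 + 12) + 14) + 4470 = 10/(24 + 14) + 4470 = 10/38 + 4470 = 10*(1/38) + 4470 = 5/19 + 4470 = 84935/19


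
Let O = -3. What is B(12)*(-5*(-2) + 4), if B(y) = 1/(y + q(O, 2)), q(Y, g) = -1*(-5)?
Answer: 14/17 ≈ 0.82353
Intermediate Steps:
q(Y, g) = 5
B(y) = 1/(5 + y) (B(y) = 1/(y + 5) = 1/(5 + y))
B(12)*(-5*(-2) + 4) = (-5*(-2) + 4)/(5 + 12) = (10 + 4)/17 = (1/17)*14 = 14/17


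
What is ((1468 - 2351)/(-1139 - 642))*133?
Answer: 117439/1781 ≈ 65.940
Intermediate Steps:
((1468 - 2351)/(-1139 - 642))*133 = -883/(-1781)*133 = -883*(-1/1781)*133 = (883/1781)*133 = 117439/1781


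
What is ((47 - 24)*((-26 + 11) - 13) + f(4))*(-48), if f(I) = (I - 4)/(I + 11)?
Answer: 30912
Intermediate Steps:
f(I) = (-4 + I)/(11 + I)
((47 - 24)*((-26 + 11) - 13) + f(4))*(-48) = ((47 - 24)*((-26 + 11) - 13) + (-4 + 4)/(11 + 4))*(-48) = (23*(-15 - 13) + 0/15)*(-48) = (23*(-28) + (1/15)*0)*(-48) = (-644 + 0)*(-48) = -644*(-48) = 30912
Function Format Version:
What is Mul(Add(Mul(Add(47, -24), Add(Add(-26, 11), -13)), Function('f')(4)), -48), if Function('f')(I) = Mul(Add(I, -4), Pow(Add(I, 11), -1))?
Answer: 30912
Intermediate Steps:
Function('f')(I) = Mul(Pow(Add(11, I), -1), Add(-4, I)) (Function('f')(I) = Mul(Add(-4, I), Pow(Add(11, I), -1)) = Mul(Pow(Add(11, I), -1), Add(-4, I)))
Mul(Add(Mul(Add(47, -24), Add(Add(-26, 11), -13)), Function('f')(4)), -48) = Mul(Add(Mul(Add(47, -24), Add(Add(-26, 11), -13)), Mul(Pow(Add(11, 4), -1), Add(-4, 4))), -48) = Mul(Add(Mul(23, Add(-15, -13)), Mul(Pow(15, -1), 0)), -48) = Mul(Add(Mul(23, -28), Mul(Rational(1, 15), 0)), -48) = Mul(Add(-644, 0), -48) = Mul(-644, -48) = 30912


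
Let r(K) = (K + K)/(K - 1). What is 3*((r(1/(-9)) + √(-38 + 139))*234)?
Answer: 702/5 + 702*√101 ≈ 7195.4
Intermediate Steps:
r(K) = 2*K/(-1 + K) (r(K) = (2*K)/(-1 + K) = 2*K/(-1 + K))
3*((r(1/(-9)) + √(-38 + 139))*234) = 3*((2/(-9*(-1 + 1/(-9))) + √(-38 + 139))*234) = 3*((2*(-⅑)/(-1 - ⅑) + √101)*234) = 3*((2*(-⅑)/(-10/9) + √101)*234) = 3*((2*(-⅑)*(-9/10) + √101)*234) = 3*((⅕ + √101)*234) = 3*(234/5 + 234*√101) = 702/5 + 702*√101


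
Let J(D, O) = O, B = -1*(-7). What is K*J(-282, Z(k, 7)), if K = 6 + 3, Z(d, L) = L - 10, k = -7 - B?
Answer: -27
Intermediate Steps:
B = 7
k = -14 (k = -7 - 1*7 = -7 - 7 = -14)
Z(d, L) = -10 + L
K = 9
K*J(-282, Z(k, 7)) = 9*(-10 + 7) = 9*(-3) = -27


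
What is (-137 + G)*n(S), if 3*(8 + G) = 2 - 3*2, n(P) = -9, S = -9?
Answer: 1317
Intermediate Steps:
G = -28/3 (G = -8 + (2 - 3*2)/3 = -8 + (2 - 1*6)/3 = -8 + (2 - 6)/3 = -8 + (1/3)*(-4) = -8 - 4/3 = -28/3 ≈ -9.3333)
(-137 + G)*n(S) = (-137 - 28/3)*(-9) = -439/3*(-9) = 1317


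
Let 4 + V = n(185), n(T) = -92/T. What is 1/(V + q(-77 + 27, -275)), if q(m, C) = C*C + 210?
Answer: 185/14028643 ≈ 1.3187e-5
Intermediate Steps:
q(m, C) = 210 + C² (q(m, C) = C² + 210 = 210 + C²)
V = -832/185 (V = -4 - 92/185 = -832/185 ≈ -4.4973)
1/(V + q(-77 + 27, -275)) = 1/(-832/185 + (210 + (-275)²)) = 1/(-832/185 + (210 + 75625)) = 1/(-832/185 + 75835) = 1/(14028643/185) = 185/14028643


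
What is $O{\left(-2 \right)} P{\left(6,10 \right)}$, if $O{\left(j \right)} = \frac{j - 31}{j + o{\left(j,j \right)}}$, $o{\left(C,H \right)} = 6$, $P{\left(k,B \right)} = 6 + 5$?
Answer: $- \frac{363}{4} \approx -90.75$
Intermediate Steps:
$P{\left(k,B \right)} = 11$
$O{\left(j \right)} = \frac{-31 + j}{6 + j}$ ($O{\left(j \right)} = \frac{j - 31}{j + 6} = \frac{-31 + j}{6 + j}$)
$O{\left(-2 \right)} P{\left(6,10 \right)} = \frac{-31 - 2}{6 - 2} \cdot 11 = \frac{1}{4} \left(-33\right) 11 = \left(- \frac{33}{4}\right) 11 = - \frac{363}{4}$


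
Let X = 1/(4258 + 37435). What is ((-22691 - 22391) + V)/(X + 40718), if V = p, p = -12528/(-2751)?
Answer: -1723422598474/1556750162275 ≈ -1.1071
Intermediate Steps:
p = 4176/917 (p = -12528*(-1/2751) = 4176/917 ≈ 4.5540)
X = 1/41693 ≈ 2.3985e-5
V = 4176/917 ≈ 4.5540
((-22691 - 22391) + V)/(X + 40718) = ((-22691 - 22391) + 4176/917)/(1/41693 + 40718) = (-45082 + 4176/917)/(1697655575/41693) = -41336018/917*41693/1697655575 = -1723422598474/1556750162275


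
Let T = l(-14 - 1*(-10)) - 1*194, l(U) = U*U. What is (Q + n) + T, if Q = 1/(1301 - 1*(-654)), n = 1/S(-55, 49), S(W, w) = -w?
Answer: -17053416/95795 ≈ -178.02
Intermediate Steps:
l(U) = U²
n = -1/49 (n = 1/(-1*49) = 1/(-49) = -1/49 ≈ -0.020408)
Q = 1/1955 (Q = 1/(1301 + 654) = 1/1955 ≈ 0.00051151)
T = -178 (T = (-14 - 1*(-10))² - 1*194 = (-14 + 10)² - 194 = (-4)² - 194 = 16 - 194 = -178)
(Q + n) + T = (1/1955 - 1/49) - 178 = -1906/95795 - 178 = -17053416/95795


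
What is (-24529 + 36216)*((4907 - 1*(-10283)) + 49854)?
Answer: 760169228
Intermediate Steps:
(-24529 + 36216)*((4907 - 1*(-10283)) + 49854) = 11687*((4907 + 10283) + 49854) = 11687*(15190 + 49854) = 11687*65044 = 760169228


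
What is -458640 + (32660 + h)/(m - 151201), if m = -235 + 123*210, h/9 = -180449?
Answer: -57606344459/125606 ≈ -4.5863e+5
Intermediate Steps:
h = -1624041 (h = 9*(-180449) = -1624041)
m = 25595 (m = -235 + 25830 = 25595)
-458640 + (32660 + h)/(m - 151201) = -458640 + (32660 - 1624041)/(25595 - 151201) = -458640 - 1591381/(-125606) = -458640 - 1591381*(-1/125606) = -458640 + 1591381/125606 = -57606344459/125606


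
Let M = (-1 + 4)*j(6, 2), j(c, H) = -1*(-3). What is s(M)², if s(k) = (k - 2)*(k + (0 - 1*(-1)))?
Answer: 4900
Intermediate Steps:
j(c, H) = 3
M = 9 (M = (-1 + 4)*3 = 3*3 = 9)
s(k) = (1 + k)*(-2 + k) (s(k) = (-2 + k)*(k + (0 + 1)) = (-2 + k)*(k + 1) = (-2 + k)*(1 + k) = (1 + k)*(-2 + k))
s(M)² = (-2 + 9² - 1*9)² = (-2 + 81 - 9)² = 70² = 4900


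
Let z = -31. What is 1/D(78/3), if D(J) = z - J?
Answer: -1/57 ≈ -0.017544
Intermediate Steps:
D(J) = -31 - J
1/D(78/3) = 1/(-31 - 78/3) = 1/(-31 - 1*26) = 1/(-31 - 26) = 1/(-57) = -1/57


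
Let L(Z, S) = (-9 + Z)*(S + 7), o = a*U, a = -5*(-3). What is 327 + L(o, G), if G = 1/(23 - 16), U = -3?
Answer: -411/7 ≈ -58.714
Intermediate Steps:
a = 15
G = ⅐ (G = 1/7 = ⅐ ≈ 0.14286)
o = -45 (o = 15*(-3) = -45)
L(Z, S) = (-9 + Z)*(7 + S)
327 + L(o, G) = 327 + (-63 - 9*⅐ + 7*(-45) + (⅐)*(-45)) = 327 + (-63 - 9/7 - 315 - 45/7) = 327 - 2700/7 = -411/7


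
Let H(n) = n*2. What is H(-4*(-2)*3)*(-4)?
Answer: -192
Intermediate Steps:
H(n) = 2*n
H(-4*(-2)*3)*(-4) = (2*(-4*(-2)*3))*(-4) = (2*(8*3))*(-4) = (2*24)*(-4) = 48*(-4) = -192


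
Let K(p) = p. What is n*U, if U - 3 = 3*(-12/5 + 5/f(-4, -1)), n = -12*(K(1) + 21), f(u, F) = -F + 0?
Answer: -14256/5 ≈ -2851.2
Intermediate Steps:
f(u, F) = -F
n = -264 (n = -12*(1 + 21) = -12*22 = -264)
U = 54/5 (U = 3 + 3*(-12/5 + 5/((-1*(-1)))) = 3 + 3*(-12*⅕ + 5/1) = 3 + 3*(-12/5 + 5*1) = 3 + 3*(-12/5 + 5) = 3 + 3*(13/5) = 3 + 39/5 = 54/5 ≈ 10.800)
n*U = -264*54/5 = -14256/5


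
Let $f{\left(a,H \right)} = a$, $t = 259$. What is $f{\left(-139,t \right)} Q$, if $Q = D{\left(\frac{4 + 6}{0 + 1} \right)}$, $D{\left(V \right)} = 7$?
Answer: $-973$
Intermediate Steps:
$Q = 7$
$f{\left(-139,t \right)} Q = \left(-139\right) 7 = -973$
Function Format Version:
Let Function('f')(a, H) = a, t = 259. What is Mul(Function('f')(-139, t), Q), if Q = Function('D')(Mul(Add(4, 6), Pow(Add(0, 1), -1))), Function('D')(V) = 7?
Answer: -973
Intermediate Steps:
Q = 7
Mul(Function('f')(-139, t), Q) = Mul(-139, 7) = -973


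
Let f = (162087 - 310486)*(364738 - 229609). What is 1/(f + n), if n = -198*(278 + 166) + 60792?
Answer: -1/20053035591 ≈ -4.9868e-11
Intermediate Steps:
f = -20053008471 (f = -148399*135129 = -20053008471)
n = -27120 (n = -198*444 + 60792 = -87912 + 60792 = -27120)
1/(f + n) = 1/(-20053008471 - 27120) = 1/(-20053035591) = -1/20053035591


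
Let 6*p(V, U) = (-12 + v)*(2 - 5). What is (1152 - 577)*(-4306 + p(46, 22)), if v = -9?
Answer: -4939825/2 ≈ -2.4699e+6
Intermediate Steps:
p(V, U) = 21/2 (p(V, U) = ((-12 - 9)*(2 - 5))/6 = (-21*(-3))/6 = (⅙)*63 = 21/2)
(1152 - 577)*(-4306 + p(46, 22)) = (1152 - 577)*(-4306 + 21/2) = 575*(-8591/2) = -4939825/2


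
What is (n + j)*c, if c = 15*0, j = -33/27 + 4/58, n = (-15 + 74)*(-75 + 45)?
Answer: 0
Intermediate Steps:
n = -1770 (n = 59*(-30) = -1770)
j = -301/261 (j = -33*1/27 + 4*(1/58) = -11/9 + 2/29 = -301/261 ≈ -1.1533)
c = 0
(n + j)*c = (-1770 - 301/261)*0 = -462271/261*0 = 0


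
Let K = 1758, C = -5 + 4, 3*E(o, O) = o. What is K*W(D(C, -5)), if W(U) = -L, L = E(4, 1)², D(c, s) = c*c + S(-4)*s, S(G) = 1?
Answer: -9376/3 ≈ -3125.3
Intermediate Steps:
E(o, O) = o/3
C = -1
D(c, s) = s + c² (D(c, s) = c*c + 1*s = c² + s = s + c²)
L = 16/9 (L = ((⅓)*4)² = (4/3)² = 16/9 ≈ 1.7778)
W(U) = -16/9 (W(U) = -1*16/9 = -16/9)
K*W(D(C, -5)) = 1758*(-16/9) = -9376/3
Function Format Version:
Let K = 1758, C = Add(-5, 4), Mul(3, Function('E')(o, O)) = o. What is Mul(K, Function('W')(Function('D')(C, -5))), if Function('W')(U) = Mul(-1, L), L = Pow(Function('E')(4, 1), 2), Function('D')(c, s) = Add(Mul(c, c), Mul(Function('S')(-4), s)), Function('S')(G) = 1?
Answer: Rational(-9376, 3) ≈ -3125.3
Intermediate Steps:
Function('E')(o, O) = Mul(Rational(1, 3), o)
C = -1
Function('D')(c, s) = Add(s, Pow(c, 2)) (Function('D')(c, s) = Add(Mul(c, c), Mul(1, s)) = Add(Pow(c, 2), s) = Add(s, Pow(c, 2)))
L = Rational(16, 9) (L = Pow(Mul(Rational(1, 3), 4), 2) = Pow(Rational(4, 3), 2) = Rational(16, 9) ≈ 1.7778)
Function('W')(U) = Rational(-16, 9) (Function('W')(U) = Mul(-1, Rational(16, 9)) = Rational(-16, 9))
Mul(K, Function('W')(Function('D')(C, -5))) = Mul(1758, Rational(-16, 9)) = Rational(-9376, 3)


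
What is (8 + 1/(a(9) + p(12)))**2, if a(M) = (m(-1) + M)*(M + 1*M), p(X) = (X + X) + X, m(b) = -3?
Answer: 1329409/20736 ≈ 64.111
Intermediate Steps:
p(X) = 3*X (p(X) = 2*X + X = 3*X)
a(M) = 2*M*(-3 + M) (a(M) = (-3 + M)*(M + 1*M) = (-3 + M)*(M + M) = (-3 + M)*(2*M) = 2*M*(-3 + M))
(8 + 1/(a(9) + p(12)))**2 = (8 + 1/(2*9*(-3 + 9) + 3*12))**2 = (8 + 1/(2*9*6 + 36))**2 = (8 + 1/(108 + 36))**2 = (8 + 1/144)**2 = (1153/144)**2 = 1329409/20736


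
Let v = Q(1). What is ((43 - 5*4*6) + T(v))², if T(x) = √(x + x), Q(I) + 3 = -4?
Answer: (77 - I*√14)² ≈ 5915.0 - 576.21*I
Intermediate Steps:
Q(I) = -7 (Q(I) = -3 - 4 = -7)
v = -7
T(x) = √2*√x (T(x) = √(2*x) = √2*√x)
((43 - 5*4*6) + T(v))² = ((43 - 5*4*6) + √2*√(-7))² = ((43 - 20*6) + √2*(I*√7))² = ((43 - 1*120) + I*√14)² = ((43 - 120) + I*√14)² = (-77 + I*√14)²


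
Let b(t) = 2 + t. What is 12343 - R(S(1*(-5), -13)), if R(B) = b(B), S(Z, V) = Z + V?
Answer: 12359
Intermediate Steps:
S(Z, V) = V + Z
R(B) = 2 + B
12343 - R(S(1*(-5), -13)) = 12343 - (2 + (-13 + 1*(-5))) = 12343 - (2 + (-13 - 5)) = 12343 - (2 - 18) = 12343 - 1*(-16) = 12343 + 16 = 12359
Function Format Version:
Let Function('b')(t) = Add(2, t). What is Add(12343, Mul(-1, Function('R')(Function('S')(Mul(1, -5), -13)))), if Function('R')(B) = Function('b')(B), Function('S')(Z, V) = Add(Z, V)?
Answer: 12359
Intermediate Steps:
Function('S')(Z, V) = Add(V, Z)
Function('R')(B) = Add(2, B)
Add(12343, Mul(-1, Function('R')(Function('S')(Mul(1, -5), -13)))) = Add(12343, Mul(-1, Add(2, Add(-13, Mul(1, -5))))) = Add(12343, Mul(-1, Add(2, Add(-13, -5)))) = Add(12343, Mul(-1, Add(2, -18))) = Add(12343, Mul(-1, -16)) = Add(12343, 16) = 12359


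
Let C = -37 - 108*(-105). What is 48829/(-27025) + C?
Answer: 13278902/1175 ≈ 11301.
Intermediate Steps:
C = 11303 (C = -37 + 11340 = 11303)
48829/(-27025) + C = 48829/(-27025) + 11303 = 48829*(-1/27025) + 11303 = -2123/1175 + 11303 = 13278902/1175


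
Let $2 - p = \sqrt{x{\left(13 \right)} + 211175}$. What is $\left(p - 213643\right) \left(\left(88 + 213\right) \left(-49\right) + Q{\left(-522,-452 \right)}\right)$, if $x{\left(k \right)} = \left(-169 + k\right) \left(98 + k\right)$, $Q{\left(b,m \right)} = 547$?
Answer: $3034129482 + 14202 \sqrt{193859} \approx 3.0404 \cdot 10^{9}$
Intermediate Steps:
$p = 2 - \sqrt{193859}$ ($p = 2 - \sqrt{\left(-16562 + 13^{2} - 923\right) + 211175} = 2 - \sqrt{\left(-16562 + 169 - 923\right) + 211175} = 2 - \sqrt{-17316 + 211175} = 2 - \sqrt{193859} \approx -438.29$)
$\left(p - 213643\right) \left(\left(88 + 213\right) \left(-49\right) + Q{\left(-522,-452 \right)}\right) = \left(\left(2 - \sqrt{193859}\right) - 213643\right) \left(\left(88 + 213\right) \left(-49\right) + 547\right) = \left(-213641 - \sqrt{193859}\right) \left(301 \left(-49\right) + 547\right) = \left(-213641 - \sqrt{193859}\right) \left(-14749 + 547\right) = \left(-213641 - \sqrt{193859}\right) \left(-14202\right) = 3034129482 + 14202 \sqrt{193859}$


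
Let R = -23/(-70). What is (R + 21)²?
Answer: 2229049/4900 ≈ 454.91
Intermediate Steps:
R = 23/70 (R = -23*(-1/70) = 23/70 ≈ 0.32857)
(R + 21)² = (23/70 + 21)² = (1493/70)² = 2229049/4900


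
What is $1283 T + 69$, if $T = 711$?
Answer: $912282$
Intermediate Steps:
$1283 T + 69 = 1283 \cdot 711 + 69 = 912213 + 69 = 912282$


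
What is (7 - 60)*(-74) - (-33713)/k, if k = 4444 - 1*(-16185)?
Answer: 80940651/20629 ≈ 3923.6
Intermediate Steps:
k = 20629 (k = 4444 + 16185 = 20629)
(7 - 60)*(-74) - (-33713)/k = (7 - 60)*(-74) - (-33713)/20629 = -53*(-74) - (-33713)/20629 = 3922 - 1*(-33713/20629) = 3922 + 33713/20629 = 80940651/20629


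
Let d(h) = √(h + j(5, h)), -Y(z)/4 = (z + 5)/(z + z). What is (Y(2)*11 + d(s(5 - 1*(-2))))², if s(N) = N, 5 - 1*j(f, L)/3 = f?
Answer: (-77 + √7)² ≈ 5528.6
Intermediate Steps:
Y(z) = -2*(5 + z)/z (Y(z) = -4*(z + 5)/(z + z) = -4*(5 + z)/(2*z) = -4*(5 + z)*1/(2*z) = -2*(5 + z)/z)
j(f, L) = 15 - 3*f
d(h) = √h (d(h) = √(h + (15 - 3*5)) = √(h + (15 - 15)) = √(h + 0) = √h)
(Y(2)*11 + d(s(5 - 1*(-2))))² = ((-2 - 10/2)*11 + √(5 - 1*(-2)))² = ((-2 - 10*½)*11 + √(5 + 2))² = ((-2 - 5)*11 + √7)² = (-7*11 + √7)² = (-77 + √7)²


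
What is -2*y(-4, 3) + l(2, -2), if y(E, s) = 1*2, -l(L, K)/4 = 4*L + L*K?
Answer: -20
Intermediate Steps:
l(L, K) = -16*L - 4*K*L (l(L, K) = -4*(4*L + L*K) = -4*(4*L + K*L) = -16*L - 4*K*L)
y(E, s) = 2
-2*y(-4, 3) + l(2, -2) = -2*2 - 4*2*(4 - 2) = -4 - 4*2*2 = -4 - 16 = -20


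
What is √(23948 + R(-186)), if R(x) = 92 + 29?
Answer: √24069 ≈ 155.14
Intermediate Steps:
R(x) = 121
√(23948 + R(-186)) = √(23948 + 121) = √24069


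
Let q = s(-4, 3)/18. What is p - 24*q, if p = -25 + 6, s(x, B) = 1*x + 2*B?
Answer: -65/3 ≈ -21.667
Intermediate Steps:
s(x, B) = x + 2*B
q = 1/9 (q = (-4 + 2*3)/18 = (-4 + 6)*(1/18) = 2*(1/18) = 1/9 ≈ 0.11111)
p = -19
p - 24*q = -19 - 24*1/9 = -19 - 8/3 = -65/3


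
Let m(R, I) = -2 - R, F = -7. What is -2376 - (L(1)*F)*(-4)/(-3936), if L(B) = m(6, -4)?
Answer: -292255/123 ≈ -2376.1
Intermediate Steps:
L(B) = -8 (L(B) = -2 - 1*6 = -2 - 6 = -8)
-2376 - (L(1)*F)*(-4)/(-3936) = -2376 - -8*(-7)*(-4)/(-3936) = -2376 - 56*(-4)*(-1)/3936 = -2376 - (-224)*(-1)/3936 = -2376 - 1*7/123 = -2376 - 7/123 = -292255/123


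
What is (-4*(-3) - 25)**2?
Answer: 169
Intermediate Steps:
(-4*(-3) - 25)**2 = (12 - 25)**2 = (-13)**2 = 169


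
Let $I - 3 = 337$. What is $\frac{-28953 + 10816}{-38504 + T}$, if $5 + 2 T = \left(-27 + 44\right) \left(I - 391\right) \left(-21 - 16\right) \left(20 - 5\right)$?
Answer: $- \frac{18137}{202086} \approx -0.089749$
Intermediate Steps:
$I = 340$ ($I = 3 + 337 = 340$)
$T = 240590$ ($T = - \frac{5}{2} + \frac{\left(-27 + 44\right) \left(340 - 391\right) \left(-21 - 16\right) \left(20 - 5\right)}{2} = - \frac{5}{2} + \frac{17 \left(-51\right) \left(\left(-37\right) 15\right)}{2} = - \frac{5}{2} + \frac{\left(-867\right) \left(-555\right)}{2} = - \frac{5}{2} + \frac{1}{2} \cdot 481185 = - \frac{5}{2} + \frac{481185}{2} = 240590$)
$\frac{-28953 + 10816}{-38504 + T} = \frac{-28953 + 10816}{-38504 + 240590} = - \frac{18137}{202086}$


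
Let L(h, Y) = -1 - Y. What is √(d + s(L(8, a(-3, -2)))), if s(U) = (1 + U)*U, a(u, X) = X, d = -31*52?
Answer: I*√1610 ≈ 40.125*I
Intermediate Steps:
d = -1612
s(U) = U*(1 + U)
√(d + s(L(8, a(-3, -2)))) = √(-1612 + (-1 - 1*(-2))*(1 + (-1 - 1*(-2)))) = √(-1612 + (-1 + 2)*(1 + (-1 + 2))) = √(-1612 + 1*(1 + 1)) = √(-1612 + 1*2) = √(-1612 + 2) = √(-1610) = I*√1610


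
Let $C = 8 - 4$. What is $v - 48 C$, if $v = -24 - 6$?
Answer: $-222$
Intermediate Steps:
$v = -30$
$C = 4$ ($C = 8 - 4 = 4$)
$v - 48 C = -30 - 192 = -222$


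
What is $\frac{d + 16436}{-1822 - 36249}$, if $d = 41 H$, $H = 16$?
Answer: $- \frac{17092}{38071} \approx -0.44895$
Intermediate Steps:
$d = 656$ ($d = 41 \cdot 16 = 656$)
$\frac{d + 16436}{-1822 - 36249} = \frac{656 + 16436}{-1822 - 36249} = \frac{17092}{-38071} = 17092 \left(- \frac{1}{38071}\right) = - \frac{17092}{38071}$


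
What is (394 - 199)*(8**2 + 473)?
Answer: 104715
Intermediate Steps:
(394 - 199)*(8**2 + 473) = 195*(64 + 473) = 195*537 = 104715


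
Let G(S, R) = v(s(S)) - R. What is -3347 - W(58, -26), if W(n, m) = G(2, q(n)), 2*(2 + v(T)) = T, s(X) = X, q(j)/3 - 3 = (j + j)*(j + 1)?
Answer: 17195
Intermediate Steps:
q(j) = 9 + 6*j*(1 + j) (q(j) = 9 + 3*((j + j)*(j + 1)) = 9 + 3*((2*j)*(1 + j)) = 9 + 3*(2*j*(1 + j)) = 9 + 6*j*(1 + j))
v(T) = -2 + T/2
G(S, R) = -2 + S/2 - R (G(S, R) = (-2 + S/2) - R = -2 + S/2 - R)
W(n, m) = -10 - 6*n - 6*n² (W(n, m) = -2 + (½)*2 - (9 + 6*n + 6*n²) = -2 + 1 + (-9 - 6*n - 6*n²) = -10 - 6*n - 6*n²)
-3347 - W(58, -26) = -3347 - (-10 - 6*58 - 6*58²) = -3347 - (-10 - 348 - 6*3364) = -3347 - (-10 - 348 - 20184) = -3347 - 1*(-20542) = -3347 + 20542 = 17195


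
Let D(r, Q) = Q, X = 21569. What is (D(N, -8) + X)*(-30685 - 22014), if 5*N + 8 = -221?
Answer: -1136243139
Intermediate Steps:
N = -229/5 (N = -8/5 + (1/5)*(-221) = -8/5 - 221/5 = -229/5 ≈ -45.800)
(D(N, -8) + X)*(-30685 - 22014) = (-8 + 21569)*(-30685 - 22014) = 21561*(-52699) = -1136243139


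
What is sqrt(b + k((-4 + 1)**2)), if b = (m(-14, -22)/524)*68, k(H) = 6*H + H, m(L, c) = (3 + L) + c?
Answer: 2*sqrt(251913)/131 ≈ 7.6627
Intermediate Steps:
m(L, c) = 3 + L + c
k(H) = 7*H
b = -561/131 (b = ((3 - 14 - 22)/524)*68 = -33*1/524*68 = -33/524*68 = -561/131 ≈ -4.2824)
sqrt(b + k((-4 + 1)**2)) = sqrt(-561/131 + 7*(-4 + 1)**2) = sqrt(-561/131 + 7*(-3)**2) = sqrt(-561/131 + 7*9) = sqrt(-561/131 + 63) = sqrt(7692/131) = 2*sqrt(251913)/131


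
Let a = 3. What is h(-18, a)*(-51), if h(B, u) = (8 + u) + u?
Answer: -714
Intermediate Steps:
h(B, u) = 8 + 2*u
h(-18, a)*(-51) = (8 + 2*3)*(-51) = (8 + 6)*(-51) = 14*(-51) = -714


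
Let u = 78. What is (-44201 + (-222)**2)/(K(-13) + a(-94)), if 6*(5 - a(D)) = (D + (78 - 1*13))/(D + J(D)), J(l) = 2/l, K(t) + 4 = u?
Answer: 134770662/2093243 ≈ 64.384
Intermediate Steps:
K(t) = 74 (K(t) = -4 + 78 = 74)
a(D) = 5 - (65 + D)/(6*(D + 2/D)) (a(D) = 5 - (D + (78 - 1*13))/(6*(D + 2/D)) = 5 - (D + (78 - 13))/(6*(D + 2/D)) = 5 - (D + 65)/(6*(D + 2/D)) = 5 - (65 + D)/(6*(D + 2/D)))
(-44201 + (-222)**2)/(K(-13) + a(-94)) = (-44201 + (-222)**2)/(74 + (60 - 94*(-65 + 29*(-94)))/(6*(2 + (-94)**2))) = (-44201 + 49284)/(74 + (60 - 94*(-65 - 2726))/(6*(2 + 8836))) = 5083/(74 + (1/6)*(60 - 94*(-2791))/8838) = 5083/(74 + (1/6)*(1/8838)*(60 + 262354)) = 5083/(74 + (1/6)*(1/8838)*262414) = 5083/(74 + 131207/26514) = 5083/(2093243/26514) = 5083*(26514/2093243) = 134770662/2093243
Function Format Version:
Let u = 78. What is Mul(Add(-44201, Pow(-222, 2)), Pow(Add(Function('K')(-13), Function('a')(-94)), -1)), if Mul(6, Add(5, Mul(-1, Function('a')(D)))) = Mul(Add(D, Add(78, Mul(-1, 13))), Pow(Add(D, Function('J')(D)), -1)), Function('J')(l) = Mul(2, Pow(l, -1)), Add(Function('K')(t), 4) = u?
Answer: Rational(134770662, 2093243) ≈ 64.384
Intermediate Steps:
Function('K')(t) = 74 (Function('K')(t) = Add(-4, 78) = 74)
Function('a')(D) = Add(5, Mul(Rational(-1, 6), Pow(Add(D, Mul(2, Pow(D, -1))), -1), Add(65, D))) (Function('a')(D) = Add(5, Mul(Rational(-1, 6), Mul(Add(D, Add(78, Mul(-1, 13))), Pow(Add(D, Mul(2, Pow(D, -1))), -1)))) = Add(5, Mul(Rational(-1, 6), Mul(Add(D, Add(78, -13)), Pow(Add(D, Mul(2, Pow(D, -1))), -1)))) = Add(5, Mul(Rational(-1, 6), Mul(Add(D, 65), Pow(Add(D, Mul(2, Pow(D, -1))), -1)))) = Add(5, Mul(Rational(-1, 6), Mul(Add(65, D), Pow(Add(D, Mul(2, Pow(D, -1))), -1)))) = Add(5, Mul(Rational(-1, 6), Mul(Pow(Add(D, Mul(2, Pow(D, -1))), -1), Add(65, D)))) = Add(5, Mul(Rational(-1, 6), Pow(Add(D, Mul(2, Pow(D, -1))), -1), Add(65, D))))
Mul(Add(-44201, Pow(-222, 2)), Pow(Add(Function('K')(-13), Function('a')(-94)), -1)) = Mul(Add(-44201, Pow(-222, 2)), Pow(Add(74, Mul(Rational(1, 6), Pow(Add(2, Pow(-94, 2)), -1), Add(60, Mul(-94, Add(-65, Mul(29, -94)))))), -1)) = Mul(Add(-44201, 49284), Pow(Add(74, Mul(Rational(1, 6), Pow(Add(2, 8836), -1), Add(60, Mul(-94, Add(-65, -2726))))), -1)) = Mul(5083, Pow(Add(74, Mul(Rational(1, 6), Pow(8838, -1), Add(60, Mul(-94, -2791)))), -1)) = Mul(5083, Pow(Add(74, Mul(Rational(1, 6), Rational(1, 8838), Add(60, 262354))), -1)) = Mul(5083, Pow(Add(74, Mul(Rational(1, 6), Rational(1, 8838), 262414)), -1)) = Mul(5083, Pow(Add(74, Rational(131207, 26514)), -1)) = Mul(5083, Pow(Rational(2093243, 26514), -1)) = Mul(5083, Rational(26514, 2093243)) = Rational(134770662, 2093243)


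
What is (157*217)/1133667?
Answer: 34069/1133667 ≈ 0.030052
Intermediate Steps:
(157*217)/1133667 = 34069*(1/1133667) = 34069/1133667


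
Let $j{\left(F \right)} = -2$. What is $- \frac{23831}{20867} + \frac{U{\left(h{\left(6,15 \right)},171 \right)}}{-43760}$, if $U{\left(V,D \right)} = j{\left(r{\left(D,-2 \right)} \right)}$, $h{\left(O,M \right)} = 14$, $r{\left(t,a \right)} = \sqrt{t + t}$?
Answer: $- \frac{521401413}{456569960} \approx -1.142$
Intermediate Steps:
$r{\left(t,a \right)} = \sqrt{2} \sqrt{t}$ ($r{\left(t,a \right)} = \sqrt{2 t} = \sqrt{2} \sqrt{t}$)
$U{\left(V,D \right)} = -2$
$- \frac{23831}{20867} + \frac{U{\left(h{\left(6,15 \right)},171 \right)}}{-43760} = - \frac{23831}{20867} - \frac{2}{-43760} = \left(-23831\right) \frac{1}{20867} - - \frac{1}{21880} = - \frac{23831}{20867} + \frac{1}{21880} = - \frac{521401413}{456569960}$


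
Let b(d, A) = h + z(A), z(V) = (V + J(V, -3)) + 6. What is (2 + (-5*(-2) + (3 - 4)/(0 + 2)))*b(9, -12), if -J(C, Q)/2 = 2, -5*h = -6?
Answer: -506/5 ≈ -101.20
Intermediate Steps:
h = 6/5 (h = -⅕*(-6) = 6/5 ≈ 1.2000)
J(C, Q) = -4 (J(C, Q) = -2*2 = -4)
z(V) = 2 + V (z(V) = (V - 4) + 6 = (-4 + V) + 6 = 2 + V)
b(d, A) = 16/5 + A (b(d, A) = 6/5 + (2 + A) = 16/5 + A)
(2 + (-5*(-2) + (3 - 4)/(0 + 2)))*b(9, -12) = (2 + (-5*(-2) + (3 - 4)/(0 + 2)))*(16/5 - 12) = (2 + (10 - 1/2))*(-44/5) = (2 + (10 - 1*½))*(-44/5) = (2 + (10 - ½))*(-44/5) = (2 + 19/2)*(-44/5) = (23/2)*(-44/5) = -506/5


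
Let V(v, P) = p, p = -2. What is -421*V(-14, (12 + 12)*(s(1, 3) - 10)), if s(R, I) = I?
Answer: 842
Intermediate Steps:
V(v, P) = -2
-421*V(-14, (12 + 12)*(s(1, 3) - 10)) = -421*(-2) = 842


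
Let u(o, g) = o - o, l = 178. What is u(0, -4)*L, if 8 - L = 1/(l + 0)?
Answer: 0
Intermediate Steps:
L = 1423/178 (L = 8 - 1/(178 + 0) = 8 - 1/178 = 1423/178 ≈ 7.9944)
u(o, g) = 0
u(0, -4)*L = 0*(1423/178) = 0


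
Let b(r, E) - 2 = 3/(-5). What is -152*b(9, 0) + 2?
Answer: -1054/5 ≈ -210.80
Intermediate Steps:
b(r, E) = 7/5 (b(r, E) = 2 + 3/(-5) = 2 + 3*(-⅕) = 2 - ⅗ = 7/5)
-152*b(9, 0) + 2 = -152*7/5 + 2 = -1064/5 + 2 = -1054/5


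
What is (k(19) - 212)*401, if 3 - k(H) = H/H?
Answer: -84210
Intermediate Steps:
k(H) = 2 (k(H) = 3 - H/H = 3 - 1*1 = 3 - 1 = 2)
(k(19) - 212)*401 = (2 - 212)*401 = -210*401 = -84210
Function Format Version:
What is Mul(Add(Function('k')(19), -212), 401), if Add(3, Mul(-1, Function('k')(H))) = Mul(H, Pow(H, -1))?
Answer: -84210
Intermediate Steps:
Function('k')(H) = 2 (Function('k')(H) = Add(3, Mul(-1, Mul(H, Pow(H, -1)))) = Add(3, Mul(-1, 1)) = Add(3, -1) = 2)
Mul(Add(Function('k')(19), -212), 401) = Mul(Add(2, -212), 401) = Mul(-210, 401) = -84210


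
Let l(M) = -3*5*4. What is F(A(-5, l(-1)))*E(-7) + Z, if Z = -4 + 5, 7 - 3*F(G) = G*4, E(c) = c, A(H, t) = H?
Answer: -62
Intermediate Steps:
l(M) = -60 (l(M) = -15*4 = -60)
F(G) = 7/3 - 4*G/3 (F(G) = 7/3 - G*4/3 = 7/3 - 4*G/3)
Z = 1
F(A(-5, l(-1)))*E(-7) + Z = (7/3 - 4/3*(-5))*(-7) + 1 = (7/3 + 20/3)*(-7) + 1 = 9*(-7) + 1 = -63 + 1 = -62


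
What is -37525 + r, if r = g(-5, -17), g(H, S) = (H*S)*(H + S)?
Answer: -39395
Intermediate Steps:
g(H, S) = H*S*(H + S)
r = -1870 (r = -5*(-17)*(-5 - 17) = -5*(-17)*(-22) = -1870)
-37525 + r = -37525 - 1870 = -39395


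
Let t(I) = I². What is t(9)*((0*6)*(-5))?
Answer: 0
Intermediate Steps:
t(9)*((0*6)*(-5)) = 9²*((0*6)*(-5)) = 81*(0*(-5)) = 81*0 = 0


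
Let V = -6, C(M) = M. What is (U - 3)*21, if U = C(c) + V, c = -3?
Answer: -252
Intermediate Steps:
U = -9 (U = -3 - 6 = -9)
(U - 3)*21 = (-9 - 3)*21 = -12*21 = -252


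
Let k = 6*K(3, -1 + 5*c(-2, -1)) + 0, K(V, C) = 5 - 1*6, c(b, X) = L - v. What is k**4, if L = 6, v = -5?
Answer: 1296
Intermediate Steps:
c(b, X) = 11 (c(b, X) = 6 - 1*(-5) = 6 + 5 = 11)
K(V, C) = -1 (K(V, C) = 5 - 6 = -1)
k = -6 (k = 6*(-1) + 0 = -6 + 0 = -6)
k**4 = (-6)**4 = 1296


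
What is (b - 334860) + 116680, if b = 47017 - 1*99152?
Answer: -270315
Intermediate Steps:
b = -52135 (b = 47017 - 99152 = -52135)
(b - 334860) + 116680 = (-52135 - 334860) + 116680 = -386995 + 116680 = -270315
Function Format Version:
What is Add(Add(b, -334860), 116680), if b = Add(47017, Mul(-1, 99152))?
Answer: -270315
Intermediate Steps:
b = -52135 (b = Add(47017, -99152) = -52135)
Add(Add(b, -334860), 116680) = Add(Add(-52135, -334860), 116680) = Add(-386995, 116680) = -270315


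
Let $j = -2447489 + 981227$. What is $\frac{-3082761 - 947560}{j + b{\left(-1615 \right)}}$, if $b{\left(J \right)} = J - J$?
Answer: $\frac{4030321}{1466262} \approx 2.7487$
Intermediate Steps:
$b{\left(J \right)} = 0$
$j = -1466262$
$\frac{-3082761 - 947560}{j + b{\left(-1615 \right)}} = \frac{-3082761 - 947560}{-1466262 + 0} = - \frac{4030321}{-1466262} = \left(-4030321\right) \left(- \frac{1}{1466262}\right) = \frac{4030321}{1466262}$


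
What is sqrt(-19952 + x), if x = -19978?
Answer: 11*I*sqrt(330) ≈ 199.82*I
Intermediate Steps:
sqrt(-19952 + x) = sqrt(-19952 - 19978) = sqrt(-39930) = 11*I*sqrt(330)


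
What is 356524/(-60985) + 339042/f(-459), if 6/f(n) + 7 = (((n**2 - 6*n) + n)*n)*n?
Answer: 154625570905837590831/60985 ≈ 2.5355e+15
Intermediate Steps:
f(n) = 6/(-7 + n**2*(n**2 - 5*n)) (f(n) = 6/(-7 + (((n**2 - 6*n) + n)*n)*n) = 6/(-7 + ((n**2 - 5*n)*n)*n) = 6/(-7 + (n*(n**2 - 5*n))*n) = 6/(-7 + n**2*(n**2 - 5*n)))
356524/(-60985) + 339042/f(-459) = 356524/(-60985) + 339042/((6/(-7 + (-459)**4 - 5*(-459)**3))) = 356524*(-1/60985) + 339042/((6/(-7 + 44386483761 - 5*(-96702579)))) = -356524/60985 + 339042/((6/(-7 + 44386483761 + 483512895))) = -356524/60985 + 339042/((6/44869996649)) = -356524/60985 + 339042/((6*(1/44869996649))) = -356524/60985 + 339042/(6/44869996649) = -356524/60985 + 339042*(44869996649/6) = -356524/60985 + 2535468900645043 = 154625570905837590831/60985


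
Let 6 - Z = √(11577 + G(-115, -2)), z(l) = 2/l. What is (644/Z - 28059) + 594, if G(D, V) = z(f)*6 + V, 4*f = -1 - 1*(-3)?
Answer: -317581659/11563 - 644*√11599/11563 ≈ -27471.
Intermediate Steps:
f = ½ (f = (-1 - 1*(-3))/4 = (-1 + 3)/4 = (¼)*2 = ½ ≈ 0.50000)
G(D, V) = 24 + V (G(D, V) = (2/(½))*6 + V = (2*2)*6 + V = 4*6 + V = 24 + V)
Z = 6 - √11599 (Z = 6 - √(11577 + (24 - 2)) = 6 - √(11577 + 22) = 6 - √11599 ≈ -101.70)
(644/Z - 28059) + 594 = (644/(6 - √11599) - 28059) + 594 = (-28059 + 644/(6 - √11599)) + 594 = -27465 + 644/(6 - √11599)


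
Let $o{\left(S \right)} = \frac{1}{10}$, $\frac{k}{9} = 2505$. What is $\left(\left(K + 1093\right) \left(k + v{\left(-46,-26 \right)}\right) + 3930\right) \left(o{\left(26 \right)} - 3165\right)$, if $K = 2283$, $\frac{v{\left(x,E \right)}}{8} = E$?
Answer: $- \frac{1193383177829}{5} \approx -2.3868 \cdot 10^{11}$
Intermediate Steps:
$k = 22545$ ($k = 9 \cdot 2505 = 22545$)
$v{\left(x,E \right)} = 8 E$
$o{\left(S \right)} = \frac{1}{10}$
$\left(\left(K + 1093\right) \left(k + v{\left(-46,-26 \right)}\right) + 3930\right) \left(o{\left(26 \right)} - 3165\right) = \left(\left(2283 + 1093\right) \left(22545 + 8 \left(-26\right)\right) + 3930\right) \left(\frac{1}{10} - 3165\right) = \left(3376 \left(22545 - 208\right) + 3930\right) \left(- \frac{31649}{10}\right) = \left(3376 \cdot 22337 + 3930\right) \left(- \frac{31649}{10}\right) = \left(75409712 + 3930\right) \left(- \frac{31649}{10}\right) = 75413642 \left(- \frac{31649}{10}\right) = - \frac{1193383177829}{5}$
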